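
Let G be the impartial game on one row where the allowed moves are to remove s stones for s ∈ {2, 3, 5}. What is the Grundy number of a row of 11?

2

Grundy values for subtraction set {2, 3, 5}:
g(0) = mex{} = 0
g(1) = mex{} = 0
g(2) = mex{0} = 1
g(3) = mex{0} = 1
g(4) = mex{0,1} = 2
g(5) = mex{0,1} = 2
g(6) = mex{0,1,2} = 3
g(7) = mex{1,2} = 0
g(8) = mex{1,2,3} = 0
g(9) = mex{0,2,3} = 1
g(10) = mex{0,2} = 1
g(11) = mex{0,1,3} = 2
So g(11) = 2.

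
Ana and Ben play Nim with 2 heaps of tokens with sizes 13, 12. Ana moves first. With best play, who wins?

Nim-sum: 13 ⊕ 12 = 1.
The nim-sum is 1 ≠ 0, so this is an N-position: the player to move can win; Ana has a winning move.

Ana wins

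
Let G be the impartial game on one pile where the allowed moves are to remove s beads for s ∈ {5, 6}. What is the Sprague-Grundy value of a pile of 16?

1

Compute g(0), g(1), … for moves {5, 6}:
k:     0  1  2  3  4  5  6  7  8  9 10 11 12 13 14 15 16
g(k):  0  0  0  0  0  1  1  1  1  1  2  0  0  0  0  0  1
So g(16) = 1.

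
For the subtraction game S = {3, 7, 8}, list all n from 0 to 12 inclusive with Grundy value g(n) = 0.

0, 1, 2, 6, 11, 12

Grundy values for subtraction set {3, 7, 8}:
g(0) = mex{} = 0
g(1) = mex{} = 0
g(2) = mex{} = 0
g(3) = mex{0} = 1
g(4) = mex{0} = 1
g(5) = mex{0} = 1
g(6) = mex{1} = 0
g(7) = mex{0,1} = 2
g(8) = mex{0,1} = 2
g(9) = mex{0} = 1
g(10) = mex{0,1,2} = 3
g(11) = mex{1,2} = 0
g(12) = mex{1} = 0
The P-positions (g = 0) in 0..12 are 0, 1, 2, 6, 11, 12.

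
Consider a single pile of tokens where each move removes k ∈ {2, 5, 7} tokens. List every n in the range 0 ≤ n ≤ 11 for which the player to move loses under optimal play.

Build the Grundy sequence with g(k) = mex{g(k−s) : s ∈ {2, 5, 7}, s ≤ k}:
k:     0  1  2  3  4  5  6  7  8  9 10 11
g(k):  0  0  1  1  0  2  1  3  2  2  0  3
The P-positions (g = 0) in 0..11 are 0, 1, 4, 10.

0, 1, 4, 10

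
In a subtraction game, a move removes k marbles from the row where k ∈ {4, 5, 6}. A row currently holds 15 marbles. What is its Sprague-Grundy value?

1

Build the Grundy sequence with g(k) = mex{g(k−s) : s ∈ {4, 5, 6}, s ≤ k}:
k:     0  1  2  3  4  5  6  7  8  9 10 11 12 13 14 15
g(k):  0  0  0  0  1  1  1  1  2  2  0  0  0  0  1  1
So g(15) = 1.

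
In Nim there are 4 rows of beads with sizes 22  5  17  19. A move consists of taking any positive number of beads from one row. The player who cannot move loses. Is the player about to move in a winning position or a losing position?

Winning position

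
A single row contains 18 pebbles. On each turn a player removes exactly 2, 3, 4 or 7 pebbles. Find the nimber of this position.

3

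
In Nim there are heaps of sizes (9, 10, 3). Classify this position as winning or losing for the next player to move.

Nim-sum: 9 XOR 10 XOR 3 = 0.
The nim-sum is 0, so this is a P-position: the player to move is in a losing position under optimal play.

Losing position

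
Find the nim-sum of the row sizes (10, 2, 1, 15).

Bitwise XOR of the heap sizes:
  1010  (10)
  0010  (2)
  0001  (1)
  1111  (15)
  ----
  0110  (6)

6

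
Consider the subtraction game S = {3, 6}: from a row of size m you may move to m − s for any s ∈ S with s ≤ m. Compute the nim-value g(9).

0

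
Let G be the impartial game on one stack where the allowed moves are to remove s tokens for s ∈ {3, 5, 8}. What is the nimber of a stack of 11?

0

Compute g(0), g(1), … for moves {3, 5, 8}:
g(0) = mex{} = 0
g(1) = mex{} = 0
g(2) = mex{} = 0
g(3) = mex{0} = 1
g(4) = mex{0} = 1
g(5) = mex{0} = 1
g(6) = mex{0,1} = 2
g(7) = mex{0,1} = 2
g(8) = mex{0,1} = 2
g(9) = mex{0,1,2} = 3
g(10) = mex{0,1,2} = 3
g(11) = mex{1,2} = 0
So g(11) = 0.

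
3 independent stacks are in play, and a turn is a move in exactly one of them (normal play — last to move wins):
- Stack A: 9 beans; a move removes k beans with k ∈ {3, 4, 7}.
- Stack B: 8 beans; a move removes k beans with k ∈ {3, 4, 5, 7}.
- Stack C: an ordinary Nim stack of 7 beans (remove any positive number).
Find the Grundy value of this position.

6

Build the Grundy sequence for stack A with g(k) = mex{g(k−s) : s ∈ {3, 4, 7}, s ≤ k}:
k:     0  1  2  3  4  5  6  7  8  9
g(k):  0  0  0  1  1  1  2  2  2  3
So g(9) = 3.
For stack B, compute g(0), g(1), … with moves {3, 4, 5, 7}:
k:     0  1  2  3  4  5  6  7  8
g(k):  0  0  0  1  1  1  2  2  2
So g(8) = 2.
Stack C is a plain Nim stack of size 7, so its Grundy value is 7.
The value of a disjunctive sum is the nim-sum of the parts.
Combined value = 3 ⊕ 2 ⊕ 7 = 6.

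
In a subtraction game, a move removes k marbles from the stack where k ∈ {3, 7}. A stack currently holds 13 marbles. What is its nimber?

Build the Grundy sequence with g(k) = mex{g(k−s) : s ∈ {3, 7}, s ≤ k}:
g(0) = mex{} = 0
g(1) = mex{} = 0
g(2) = mex{} = 0
g(3) = mex{0} = 1
g(4) = mex{0} = 1
g(5) = mex{0} = 1
g(6) = mex{1} = 0
g(7) = mex{0,1} = 2
g(8) = mex{0,1} = 2
g(9) = mex{0} = 1
g(10) = mex{1,2} = 0
g(11) = mex{1,2} = 0
g(12) = mex{1} = 0
g(13) = mex{0} = 1
So g(13) = 1.

1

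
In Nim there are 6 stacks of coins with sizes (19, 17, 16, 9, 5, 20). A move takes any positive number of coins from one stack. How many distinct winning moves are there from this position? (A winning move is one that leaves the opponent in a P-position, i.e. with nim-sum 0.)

Nim-sum: 19 ^ 17 ^ 16 ^ 9 ^ 5 ^ 20 = 10.
The overall nim-sum is X = 10. A stack of size p has a winning move iff p XOR X < p (reduce it to p XOR X).
  19: 19 XOR 10 = 25 ≥ 19 — no move.
  17: 17 XOR 10 = 27 ≥ 17 — no move.
  16: 16 XOR 10 = 26 ≥ 16 — no move.
  9: 9 XOR 10 = 3 < 9 — winning move (to 3).
  5: 5 XOR 10 = 15 ≥ 5 — no move.
  20: 20 XOR 10 = 30 ≥ 20 — no move.
That gives 1 winning move.

1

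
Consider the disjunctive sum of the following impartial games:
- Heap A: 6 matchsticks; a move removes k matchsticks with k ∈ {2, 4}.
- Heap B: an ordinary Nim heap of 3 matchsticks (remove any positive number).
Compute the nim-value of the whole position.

3

Build the Grundy sequence for heap A with g(k) = mex{g(k−s) : s ∈ {2, 4}, s ≤ k}:
k:     0  1  2  3  4  5  6
g(k):  0  0  1  1  2  2  0
So g(6) = 0.
Heap B is a plain Nim heap of size 3, so its Grundy value is 3.
By the Sprague-Grundy theorem, the Grundy value of a sum of independent games is the XOR of the component values.
Combined value = 0 XOR 3 = 3.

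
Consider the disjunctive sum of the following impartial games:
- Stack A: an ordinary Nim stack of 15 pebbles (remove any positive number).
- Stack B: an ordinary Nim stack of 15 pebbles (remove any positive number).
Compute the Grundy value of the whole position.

0

Stack A is a plain Nim stack of size 15, so its Grundy value is 15.
Stack B is a plain Nim stack of size 15, so its Grundy value is 15.
By the Sprague-Grundy theorem, the Grundy value of a sum of independent games is the XOR of the component values.
Combined value = 15 ⊕ 15 = 0.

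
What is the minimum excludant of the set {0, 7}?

1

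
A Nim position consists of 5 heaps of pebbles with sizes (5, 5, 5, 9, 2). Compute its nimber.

14

Bitwise XOR of the heap sizes:
  0101  (5)
  0101  (5)
  0101  (5)
  1001  (9)
  0010  (2)
  ----
  1110  (14)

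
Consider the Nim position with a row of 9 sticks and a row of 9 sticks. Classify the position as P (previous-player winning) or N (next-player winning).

P-position

Compute the nim-sum pairwise:
9 ^ 9 = 0
The nim-sum is 0, so this is a P-position: the player to move is in a losing position under optimal play.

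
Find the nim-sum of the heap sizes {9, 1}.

Compute the nim-sum pairwise:
9 ⊕ 1 = 8

8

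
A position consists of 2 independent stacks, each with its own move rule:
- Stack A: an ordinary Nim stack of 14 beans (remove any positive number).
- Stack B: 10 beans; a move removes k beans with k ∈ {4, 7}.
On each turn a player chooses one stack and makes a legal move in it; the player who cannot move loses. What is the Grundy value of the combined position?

12

Stack A is a plain Nim stack of size 14, so its Grundy value is 14.
For stack B, compute g(0), g(1), … with moves {4, 7}:
g(0) = mex{} = 0
g(1) = mex{} = 0
g(2) = mex{} = 0
g(3) = mex{} = 0
g(4) = mex{0} = 1
g(5) = mex{0} = 1
g(6) = mex{0} = 1
g(7) = mex{0} = 1
g(8) = mex{0,1} = 2
g(9) = mex{0,1} = 2
g(10) = mex{0,1} = 2
So g(10) = 2.
The value of a disjunctive sum is the nim-sum of the parts.
Combined value = 14 XOR 2 = 12.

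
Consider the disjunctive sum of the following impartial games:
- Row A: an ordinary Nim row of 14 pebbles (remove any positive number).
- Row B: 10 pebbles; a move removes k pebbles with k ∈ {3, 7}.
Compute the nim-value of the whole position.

Row A is a plain Nim row of size 14, so its Grundy value is 14.
Grundy values for row B (subtraction set {3, 7}):
k:     0  1  2  3  4  5  6  7  8  9 10
g(k):  0  0  0  1  1  1  0  2  2  1  0
So g(10) = 0.
By the Sprague-Grundy theorem, the Grundy value of a sum of independent games is the XOR of the component values.
Combined value = 14 ⊕ 0 = 14.

14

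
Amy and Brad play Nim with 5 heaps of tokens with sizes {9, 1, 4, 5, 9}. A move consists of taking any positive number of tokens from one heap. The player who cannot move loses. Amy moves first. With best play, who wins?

Brad wins

Nim-sum: 9 XOR 1 XOR 4 XOR 5 XOR 9 = 0.
The nim-sum is 0, so this is a P-position: the player to move is in a losing position under optimal play; Amy is about to move from it and so loses — Brad wins.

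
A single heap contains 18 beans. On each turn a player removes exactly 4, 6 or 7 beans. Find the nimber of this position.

1

Build the Grundy sequence with g(k) = mex{g(k−s) : s ∈ {4, 6, 7}, s ≤ k}:
k:     0  1  2  3  4  5  6  7  8  9 10 11 12 13 14 15 16 17 18
g(k):  0  0  0  0  1  1  1  1  2  2  2  0  0  0  0  1  1  1  1
So g(18) = 1.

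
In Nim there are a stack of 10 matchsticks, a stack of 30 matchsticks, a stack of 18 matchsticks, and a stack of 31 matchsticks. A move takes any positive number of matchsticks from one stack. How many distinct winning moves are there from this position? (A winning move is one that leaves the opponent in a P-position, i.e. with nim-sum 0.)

Bitwise XOR of the heap sizes:
  01010  (10)
  11110  (30)
  10010  (18)
  11111  (31)
  -----
  11001  (25)
The overall nim-sum is X = 25. A stack of size p has a winning move iff p XOR X < p (reduce it to p XOR X).
  10: 10 XOR 25 = 19 ≥ 10 — no move.
  30: 30 XOR 25 = 7 < 30 — winning move (to 7).
  18: 18 XOR 25 = 11 < 18 — winning move (to 11).
  31: 31 XOR 25 = 6 < 31 — winning move (to 6).
That gives 3 winning moves.

3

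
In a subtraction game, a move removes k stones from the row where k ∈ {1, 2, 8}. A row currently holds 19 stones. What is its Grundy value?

Build the Grundy sequence with g(k) = mex{g(k−s) : s ∈ {1, 2, 8}, s ≤ k}:
k:     0  1  2  3  4  5  6  7  8  9 10 11 12 13 14 15 16 17 18 19
g(k):  0  1  2  0  1  2  0  1  2  0  1  2  0  1  2  0  1  2  0  1
So g(19) = 1.

1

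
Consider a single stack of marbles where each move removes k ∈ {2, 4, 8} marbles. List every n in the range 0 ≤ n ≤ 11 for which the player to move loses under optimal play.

Grundy values for subtraction set {2, 4, 8}:
k:     0  1  2  3  4  5  6  7  8  9 10 11
g(k):  0  0  1  1  2  2  0  0  1  1  2  2
The P-positions (g = 0) in 0..11 are 0, 1, 6, 7.

0, 1, 6, 7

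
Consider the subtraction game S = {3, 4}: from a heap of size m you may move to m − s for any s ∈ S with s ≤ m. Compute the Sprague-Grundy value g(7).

0

Build the Grundy sequence with g(k) = mex{g(k−s) : s ∈ {3, 4}, s ≤ k}:
k:     0  1  2  3  4  5  6  7
g(k):  0  0  0  1  1  1  2  0
So g(7) = 0.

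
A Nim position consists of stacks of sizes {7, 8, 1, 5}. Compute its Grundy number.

11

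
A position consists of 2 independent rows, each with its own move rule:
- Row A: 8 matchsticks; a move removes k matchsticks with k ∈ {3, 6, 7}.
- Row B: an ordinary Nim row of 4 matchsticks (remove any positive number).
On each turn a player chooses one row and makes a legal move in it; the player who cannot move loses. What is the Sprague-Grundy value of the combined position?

6

Build the Grundy sequence for row A with g(k) = mex{g(k−s) : s ∈ {3, 6, 7}, s ≤ k}:
k:     0  1  2  3  4  5  6  7  8
g(k):  0  0  0  1  1  1  2  2  2
So g(8) = 2.
Row B is a plain Nim row of size 4, so its Grundy value is 4.
The value of a disjunctive sum is the nim-sum of the parts.
Combined value = 2 XOR 4 = 6.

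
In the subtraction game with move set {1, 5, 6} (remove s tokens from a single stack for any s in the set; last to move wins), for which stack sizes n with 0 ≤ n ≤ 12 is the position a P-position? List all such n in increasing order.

Compute g(0), g(1), … for moves {1, 5, 6}:
k:     0  1  2  3  4  5  6  7  8  9 10 11 12
g(k):  0  1  0  1  0  1  2  3  2  3  2  0  1
The P-positions (g = 0) in 0..12 are 0, 2, 4, 11.

0, 2, 4, 11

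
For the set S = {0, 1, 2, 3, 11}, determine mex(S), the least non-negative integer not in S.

4

The values 0, 1, 2, 3 are all present; 4 is the first non-negative integer missing from the set.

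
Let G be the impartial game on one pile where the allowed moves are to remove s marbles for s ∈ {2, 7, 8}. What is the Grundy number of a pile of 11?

Grundy values for subtraction set {2, 7, 8}:
k:     0  1  2  3  4  5  6  7  8  9 10 11
g(k):  0  0  1  1  0  0  1  1  2  2  0  3
So g(11) = 3.

3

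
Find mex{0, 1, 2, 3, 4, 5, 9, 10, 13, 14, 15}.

The values 0, 1, 2, 3, 4, 5 are all present; 6 is the first non-negative integer missing from the set.

6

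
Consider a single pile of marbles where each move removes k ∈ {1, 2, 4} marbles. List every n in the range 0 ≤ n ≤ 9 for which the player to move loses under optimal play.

Build the Grundy sequence with g(k) = mex{g(k−s) : s ∈ {1, 2, 4}, s ≤ k}:
g(0) = mex{} = 0
g(1) = mex{0} = 1
g(2) = mex{0,1} = 2
g(3) = mex{1,2} = 0
g(4) = mex{0,2} = 1
g(5) = mex{0,1} = 2
g(6) = mex{1,2} = 0
g(7) = mex{0,2} = 1
g(8) = mex{0,1} = 2
g(9) = mex{1,2} = 0
The P-positions (g = 0) in 0..9 are 0, 3, 6, 9.

0, 3, 6, 9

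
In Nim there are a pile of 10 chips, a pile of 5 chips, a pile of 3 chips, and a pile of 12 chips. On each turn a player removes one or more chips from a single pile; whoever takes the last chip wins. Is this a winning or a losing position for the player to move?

Bitwise XOR of the heap sizes:
  1010  (10)
  0101  (5)
  0011  (3)
  1100  (12)
  ----
  0000  (0)
The nim-sum is 0, so this is a P-position: the player to move is in a losing position under optimal play.

Losing position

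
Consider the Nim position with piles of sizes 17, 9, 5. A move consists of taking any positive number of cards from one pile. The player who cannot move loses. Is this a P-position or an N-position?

N-position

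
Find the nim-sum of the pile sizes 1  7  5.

Nim-sum: 1 ^ 7 ^ 5 = 3.

3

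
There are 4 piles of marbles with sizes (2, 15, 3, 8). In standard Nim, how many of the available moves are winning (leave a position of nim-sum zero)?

1

Nim-sum: 2 XOR 15 XOR 3 XOR 8 = 6.
The overall nim-sum is X = 6. A pile of size p has a winning move iff p XOR X < p (reduce it to p XOR X).
  2: 2 XOR 6 = 4 ≥ 2 — no move.
  15: 15 XOR 6 = 9 < 15 — winning move (to 9).
  3: 3 XOR 6 = 5 ≥ 3 — no move.
  8: 8 XOR 6 = 14 ≥ 8 — no move.
That gives 1 winning move.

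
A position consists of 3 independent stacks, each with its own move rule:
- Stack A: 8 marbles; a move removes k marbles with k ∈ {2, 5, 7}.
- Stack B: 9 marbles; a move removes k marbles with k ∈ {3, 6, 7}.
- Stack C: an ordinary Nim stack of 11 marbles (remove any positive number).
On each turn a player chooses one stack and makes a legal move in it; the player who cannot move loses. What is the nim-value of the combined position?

10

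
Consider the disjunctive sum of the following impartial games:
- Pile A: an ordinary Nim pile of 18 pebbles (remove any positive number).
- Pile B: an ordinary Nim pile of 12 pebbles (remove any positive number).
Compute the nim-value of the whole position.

Pile A is a plain Nim pile of size 18, so its Grundy value is 18.
Pile B is a plain Nim pile of size 12, so its Grundy value is 12.
The value of a disjunctive sum is the nim-sum of the parts.
Combined value = 18 XOR 12 = 30.

30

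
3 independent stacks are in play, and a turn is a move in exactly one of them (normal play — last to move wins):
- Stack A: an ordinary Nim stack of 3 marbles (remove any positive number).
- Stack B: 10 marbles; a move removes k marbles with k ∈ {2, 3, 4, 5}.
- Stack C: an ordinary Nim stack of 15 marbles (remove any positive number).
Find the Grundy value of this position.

13

Stack A is a plain Nim stack of size 3, so its Grundy value is 3.
Grundy values for stack B (subtraction set {2, 3, 4, 5}):
k:     0  1  2  3  4  5  6  7  8  9 10
g(k):  0  0  1  1  2  2  3  0  0  1  1
So g(10) = 1.
Stack C is a plain Nim stack of size 15, so its Grundy value is 15.
The value of a disjunctive sum is the nim-sum of the parts.
Combined value = 3 ⊕ 1 ⊕ 15 = 13.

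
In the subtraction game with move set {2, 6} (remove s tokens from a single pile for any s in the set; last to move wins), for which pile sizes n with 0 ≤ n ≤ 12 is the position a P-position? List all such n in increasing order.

0, 1, 4, 5, 8, 9, 12

Grundy values for subtraction set {2, 6}:
k:     0  1  2  3  4  5  6  7  8  9 10 11 12
g(k):  0  0  1  1  0  0  1  1  0  0  1  1  0
The P-positions (g = 0) in 0..12 are 0, 1, 4, 5, 8, 9, 12.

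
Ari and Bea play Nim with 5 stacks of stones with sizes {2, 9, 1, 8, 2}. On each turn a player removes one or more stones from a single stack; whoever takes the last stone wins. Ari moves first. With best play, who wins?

Bea wins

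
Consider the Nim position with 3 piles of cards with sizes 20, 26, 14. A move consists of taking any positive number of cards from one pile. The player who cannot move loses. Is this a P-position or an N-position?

Bitwise XOR of the heap sizes:
  10100  (20)
  11010  (26)
  01110  (14)
  -----
  00000  (0)
The nim-sum is 0, so this is a P-position: the player to move is in a losing position under optimal play.

P-position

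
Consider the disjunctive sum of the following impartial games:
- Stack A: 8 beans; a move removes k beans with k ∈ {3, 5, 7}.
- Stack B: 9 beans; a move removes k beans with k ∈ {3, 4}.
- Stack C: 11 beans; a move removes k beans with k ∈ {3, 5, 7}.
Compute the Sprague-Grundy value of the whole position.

2

Grundy values for stack A (subtraction set {3, 5, 7}):
g(0) = mex{} = 0
g(1) = mex{} = 0
g(2) = mex{} = 0
g(3) = mex{0} = 1
g(4) = mex{0} = 1
g(5) = mex{0} = 1
g(6) = mex{0,1} = 2
g(7) = mex{0,1} = 2
g(8) = mex{0,1} = 2
So g(8) = 2.
Grundy values for stack B (subtraction set {3, 4}):
g(0) = mex{} = 0
g(1) = mex{} = 0
g(2) = mex{} = 0
g(3) = mex{0} = 1
g(4) = mex{0} = 1
g(5) = mex{0} = 1
g(6) = mex{0,1} = 2
g(7) = mex{1} = 0
g(8) = mex{1} = 0
g(9) = mex{1,2} = 0
So g(9) = 0.
For stack C, compute g(0), g(1), … with moves {3, 5, 7}:
g(0) = mex{} = 0
g(1) = mex{} = 0
g(2) = mex{} = 0
g(3) = mex{0} = 1
g(4) = mex{0} = 1
g(5) = mex{0} = 1
g(6) = mex{0,1} = 2
g(7) = mex{0,1} = 2
g(8) = mex{0,1} = 2
g(9) = mex{0,1,2} = 3
g(10) = mex{1,2} = 0
g(11) = mex{1,2} = 0
So g(11) = 0.
The value of a disjunctive sum is the nim-sum of the parts.
Combined value = 2 ⊕ 0 ⊕ 0 = 2.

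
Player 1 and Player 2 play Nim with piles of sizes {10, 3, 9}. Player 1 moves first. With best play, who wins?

Bitwise XOR of the heap sizes:
  1010  (10)
  0011  (3)
  1001  (9)
  ----
  0000  (0)
The nim-sum is 0, so this is a P-position: the player to move is in a losing position under optimal play; Player 1 is about to move from it and so loses — Player 2 wins.

Player 2 wins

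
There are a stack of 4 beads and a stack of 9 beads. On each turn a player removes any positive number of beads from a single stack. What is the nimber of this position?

13

In binary:
  0100  (4)
  1001  (9)
  ----
  1101  (13)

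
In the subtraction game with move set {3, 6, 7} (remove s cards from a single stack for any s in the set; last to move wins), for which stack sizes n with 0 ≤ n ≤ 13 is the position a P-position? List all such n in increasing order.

Grundy values for subtraction set {3, 6, 7}:
k:     0  1  2  3  4  5  6  7  8  9 10 11 12 13
g(k):  0  0  0  1  1  1  2  2  2  3  0  0  0  1
The P-positions (g = 0) in 0..13 are 0, 1, 2, 10, 11, 12.

0, 1, 2, 10, 11, 12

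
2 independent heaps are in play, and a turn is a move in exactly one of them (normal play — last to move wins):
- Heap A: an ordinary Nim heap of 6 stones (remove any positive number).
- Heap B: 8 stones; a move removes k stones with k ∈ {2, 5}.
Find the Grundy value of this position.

6

Heap A is a plain Nim heap of size 6, so its Grundy value is 6.
Build the Grundy sequence for heap B with g(k) = mex{g(k−s) : s ∈ {2, 5}, s ≤ k}:
g(0) = mex{} = 0
g(1) = mex{} = 0
g(2) = mex{0} = 1
g(3) = mex{0} = 1
g(4) = mex{1} = 0
g(5) = mex{0,1} = 2
g(6) = mex{0} = 1
g(7) = mex{1,2} = 0
g(8) = mex{1} = 0
So g(8) = 0.
By the Sprague-Grundy theorem, the Grundy value of a sum of independent games is the XOR of the component values.
Combined value = 6 ⊕ 0 = 6.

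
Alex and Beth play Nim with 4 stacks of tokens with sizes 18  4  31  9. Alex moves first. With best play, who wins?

Beth wins

Bitwise XOR of the heap sizes:
  10010  (18)
  00100  (4)
  11111  (31)
  01001  (9)
  -----
  00000  (0)
The nim-sum is 0, so this is a P-position: the player to move is in a losing position under optimal play; Alex is about to move from it and so loses — Beth wins.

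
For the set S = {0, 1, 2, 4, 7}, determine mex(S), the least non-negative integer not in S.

The values 0, 1, 2 are all present; 3 is the first non-negative integer missing from the set.

3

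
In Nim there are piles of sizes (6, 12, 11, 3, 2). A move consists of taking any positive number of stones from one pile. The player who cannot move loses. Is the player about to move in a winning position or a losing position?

Write each in binary and XOR column by column:
  0110  (6)
  1100  (12)
  1011  (11)
  0011  (3)
  0010  (2)
  ----
  0000  (0)
The nim-sum is 0, so this is a P-position: the player to move is in a losing position under optimal play.

Losing position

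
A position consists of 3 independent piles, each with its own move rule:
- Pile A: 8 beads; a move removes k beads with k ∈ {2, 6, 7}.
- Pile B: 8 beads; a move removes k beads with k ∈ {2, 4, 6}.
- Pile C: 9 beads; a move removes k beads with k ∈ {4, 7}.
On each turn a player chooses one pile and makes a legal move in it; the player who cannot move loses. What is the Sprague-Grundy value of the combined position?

Grundy values for pile A (subtraction set {2, 6, 7}):
k:     0  1  2  3  4  5  6  7  8
g(k):  0  0  1  1  0  0  1  1  2
So g(8) = 2.
Grundy values for pile B (subtraction set {2, 4, 6}):
g(0) = mex{} = 0
g(1) = mex{} = 0
g(2) = mex{0} = 1
g(3) = mex{0} = 1
g(4) = mex{0,1} = 2
g(5) = mex{0,1} = 2
g(6) = mex{0,1,2} = 3
g(7) = mex{0,1,2} = 3
g(8) = mex{1,2,3} = 0
So g(8) = 0.
Build the Grundy sequence for pile C with g(k) = mex{g(k−s) : s ∈ {4, 7}, s ≤ k}:
g(0) = mex{} = 0
g(1) = mex{} = 0
g(2) = mex{} = 0
g(3) = mex{} = 0
g(4) = mex{0} = 1
g(5) = mex{0} = 1
g(6) = mex{0} = 1
g(7) = mex{0} = 1
g(8) = mex{0,1} = 2
g(9) = mex{0,1} = 2
So g(9) = 2.
By the Sprague-Grundy theorem, the Grundy value of a sum of independent games is the XOR of the component values.
Combined value = 2 ⊕ 0 ⊕ 2 = 0.

0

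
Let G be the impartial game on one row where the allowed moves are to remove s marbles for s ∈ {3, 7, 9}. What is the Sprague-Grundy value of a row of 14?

0

Grundy values for subtraction set {3, 7, 9}:
k:     0  1  2  3  4  5  6  7  8  9 10 11 12 13 14
g(k):  0  0  0  1  1  1  0  2  2  1  3  3  0  2  0
So g(14) = 0.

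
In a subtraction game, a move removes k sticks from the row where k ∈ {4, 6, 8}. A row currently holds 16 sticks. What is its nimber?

1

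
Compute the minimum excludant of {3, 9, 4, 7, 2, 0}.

1

0 is in the set but 1 is not, so the mex is 1.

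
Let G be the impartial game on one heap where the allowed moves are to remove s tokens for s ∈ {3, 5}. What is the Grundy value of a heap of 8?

0

Build the Grundy sequence with g(k) = mex{g(k−s) : s ∈ {3, 5}, s ≤ k}:
k:     0  1  2  3  4  5  6  7  8
g(k):  0  0  0  1  1  1  2  2  0
So g(8) = 0.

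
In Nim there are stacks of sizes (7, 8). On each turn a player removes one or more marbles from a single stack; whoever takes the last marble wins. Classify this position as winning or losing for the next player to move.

Winning position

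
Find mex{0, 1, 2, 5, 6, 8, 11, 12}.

The values 0, 1, 2 are all present; 3 is the first non-negative integer missing from the set.

3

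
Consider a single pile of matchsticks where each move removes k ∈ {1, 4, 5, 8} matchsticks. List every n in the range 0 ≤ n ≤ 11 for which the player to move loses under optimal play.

0, 2, 9, 11

Build the Grundy sequence with g(k) = mex{g(k−s) : s ∈ {1, 4, 5, 8}, s ≤ k}:
k:     0  1  2  3  4  5  6  7  8  9 10 11
g(k):  0  1  0  1  2  3  2  3  4  0  1  0
The P-positions (g = 0) in 0..11 are 0, 2, 9, 11.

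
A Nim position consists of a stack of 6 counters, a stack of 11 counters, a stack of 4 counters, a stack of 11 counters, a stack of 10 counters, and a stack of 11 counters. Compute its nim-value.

3

Nim-sum: 6 ⊕ 11 ⊕ 4 ⊕ 11 ⊕ 10 ⊕ 11 = 3.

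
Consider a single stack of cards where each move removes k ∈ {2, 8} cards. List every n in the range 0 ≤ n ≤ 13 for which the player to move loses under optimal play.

0, 1, 4, 5, 10, 11

Grundy values for subtraction set {2, 8}:
k:     0  1  2  3  4  5  6  7  8  9 10 11 12 13
g(k):  0  0  1  1  0  0  1  1  2  2  0  0  1  1
The P-positions (g = 0) in 0..13 are 0, 1, 4, 5, 10, 11.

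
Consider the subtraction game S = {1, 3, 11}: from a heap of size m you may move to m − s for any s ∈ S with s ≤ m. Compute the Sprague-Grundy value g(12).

Compute g(0), g(1), … for moves {1, 3, 11}:
k:     0  1  2  3  4  5  6  7  8  9 10 11 12
g(k):  0  1  0  1  0  1  0  1  0  1  0  1  0
So g(12) = 0.

0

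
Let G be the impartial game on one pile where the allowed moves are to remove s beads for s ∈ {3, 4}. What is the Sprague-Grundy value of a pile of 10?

Grundy values for subtraction set {3, 4}:
k:     0  1  2  3  4  5  6  7  8  9 10
g(k):  0  0  0  1  1  1  2  0  0  0  1
So g(10) = 1.

1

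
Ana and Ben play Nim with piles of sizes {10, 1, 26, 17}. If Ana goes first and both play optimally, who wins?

Ben wins

In binary:
  01010  (10)
  00001  (1)
  11010  (26)
  10001  (17)
  -----
  00000  (0)
The nim-sum is 0, so this is a P-position: the player to move is in a losing position under optimal play; Ana is about to move from it and so loses — Ben wins.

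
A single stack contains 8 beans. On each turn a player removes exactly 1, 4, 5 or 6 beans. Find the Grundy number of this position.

4

Grundy values for subtraction set {1, 4, 5, 6}:
k:     0  1  2  3  4  5  6  7  8
g(k):  0  1  0  1  2  3  2  3  4
So g(8) = 4.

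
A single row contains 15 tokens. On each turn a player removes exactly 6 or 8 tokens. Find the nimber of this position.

Build the Grundy sequence with g(k) = mex{g(k−s) : s ∈ {6, 8}, s ≤ k}:
k:     0  1  2  3  4  5  6  7  8  9 10 11 12 13 14 15
g(k):  0  0  0  0  0  0  1  1  1  1  1  1  2  2  0  0
So g(15) = 0.

0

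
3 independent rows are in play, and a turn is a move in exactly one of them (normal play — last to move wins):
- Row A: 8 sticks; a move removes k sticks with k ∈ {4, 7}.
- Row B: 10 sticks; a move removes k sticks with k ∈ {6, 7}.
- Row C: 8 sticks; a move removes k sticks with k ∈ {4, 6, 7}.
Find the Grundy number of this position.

For row A, compute g(0), g(1), … with moves {4, 7}:
k:     0  1  2  3  4  5  6  7  8
g(k):  0  0  0  0  1  1  1  1  2
So g(8) = 2.
Build the Grundy sequence for row B with g(k) = mex{g(k−s) : s ∈ {6, 7}, s ≤ k}:
g(0) = mex{} = 0
g(1) = mex{} = 0
g(2) = mex{} = 0
g(3) = mex{} = 0
g(4) = mex{} = 0
g(5) = mex{} = 0
g(6) = mex{0} = 1
g(7) = mex{0} = 1
g(8) = mex{0} = 1
g(9) = mex{0} = 1
g(10) = mex{0} = 1
So g(10) = 1.
Grundy values for row C (subtraction set {4, 6, 7}):
g(0) = mex{} = 0
g(1) = mex{} = 0
g(2) = mex{} = 0
g(3) = mex{} = 0
g(4) = mex{0} = 1
g(5) = mex{0} = 1
g(6) = mex{0} = 1
g(7) = mex{0} = 1
g(8) = mex{0,1} = 2
So g(8) = 2.
By the Sprague-Grundy theorem, the Grundy value of a sum of independent games is the XOR of the component values.
Combined value = 2 ⊕ 1 ⊕ 2 = 1.

1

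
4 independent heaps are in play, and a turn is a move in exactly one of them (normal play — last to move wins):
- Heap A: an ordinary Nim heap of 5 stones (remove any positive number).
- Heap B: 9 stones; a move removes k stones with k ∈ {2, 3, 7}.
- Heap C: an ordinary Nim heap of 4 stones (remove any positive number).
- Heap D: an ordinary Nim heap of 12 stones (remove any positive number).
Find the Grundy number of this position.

Heap A is a plain Nim heap of size 5, so its Grundy value is 5.
Build the Grundy sequence for heap B with g(k) = mex{g(k−s) : s ∈ {2, 3, 7}, s ≤ k}:
k:     0  1  2  3  4  5  6  7  8  9
g(k):  0  0  1  1  2  0  0  1  1  2
So g(9) = 2.
Heap C is a plain Nim heap of size 4, so its Grundy value is 4.
Heap D is a plain Nim heap of size 12, so its Grundy value is 12.
By the Sprague-Grundy theorem, the Grundy value of a sum of independent games is the XOR of the component values.
Combined value = 5 ⊕ 2 ⊕ 4 ⊕ 12 = 15.

15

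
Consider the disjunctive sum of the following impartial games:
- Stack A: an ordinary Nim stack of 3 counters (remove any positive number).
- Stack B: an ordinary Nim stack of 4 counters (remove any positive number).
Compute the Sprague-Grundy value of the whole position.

Stack A is a plain Nim stack of size 3, so its Grundy value is 3.
Stack B is a plain Nim stack of size 4, so its Grundy value is 4.
By the Sprague-Grundy theorem, the Grundy value of a sum of independent games is the XOR of the component values.
Combined value = 3 XOR 4 = 7.

7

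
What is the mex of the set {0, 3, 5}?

1

0 is in the set but 1 is not, so the mex is 1.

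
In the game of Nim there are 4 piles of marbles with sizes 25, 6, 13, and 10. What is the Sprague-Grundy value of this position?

24

Compute the nim-sum pairwise:
25 XOR 6 = 31
31 XOR 13 = 18
18 XOR 10 = 24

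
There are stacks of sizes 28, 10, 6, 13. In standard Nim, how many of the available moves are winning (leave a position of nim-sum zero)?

Compute the nim-sum pairwise:
28 XOR 10 = 22
22 XOR 6 = 16
16 XOR 13 = 29
The overall nim-sum is X = 29. A stack of size p has a winning move iff p XOR X < p (reduce it to p XOR X).
  28: 28 XOR 29 = 1 < 28 — winning move (to 1).
  10: 10 XOR 29 = 23 ≥ 10 — no move.
  6: 6 XOR 29 = 27 ≥ 6 — no move.
  13: 13 XOR 29 = 16 ≥ 13 — no move.
That gives 1 winning move.

1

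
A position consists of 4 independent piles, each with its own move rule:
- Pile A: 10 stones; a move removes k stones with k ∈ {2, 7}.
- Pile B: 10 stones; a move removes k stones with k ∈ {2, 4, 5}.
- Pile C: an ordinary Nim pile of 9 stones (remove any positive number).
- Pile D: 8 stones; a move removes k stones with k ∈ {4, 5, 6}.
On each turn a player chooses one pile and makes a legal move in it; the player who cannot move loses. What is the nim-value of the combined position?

10

Build the Grundy sequence for pile A with g(k) = mex{g(k−s) : s ∈ {2, 7}, s ≤ k}:
g(0) = mex{} = 0
g(1) = mex{} = 0
g(2) = mex{0} = 1
g(3) = mex{0} = 1
g(4) = mex{1} = 0
g(5) = mex{1} = 0
g(6) = mex{0} = 1
g(7) = mex{0} = 1
g(8) = mex{0,1} = 2
g(9) = mex{1} = 0
g(10) = mex{1,2} = 0
So g(10) = 0.
Build the Grundy sequence for pile B with g(k) = mex{g(k−s) : s ∈ {2, 4, 5}, s ≤ k}:
g(0) = mex{} = 0
g(1) = mex{} = 0
g(2) = mex{0} = 1
g(3) = mex{0} = 1
g(4) = mex{0,1} = 2
g(5) = mex{0,1} = 2
g(6) = mex{0,1,2} = 3
g(7) = mex{1,2} = 0
g(8) = mex{1,2,3} = 0
g(9) = mex{0,2} = 1
g(10) = mex{0,2,3} = 1
So g(10) = 1.
Pile C is a plain Nim pile of size 9, so its Grundy value is 9.
For pile D, compute g(0), g(1), … with moves {4, 5, 6}:
k:     0  1  2  3  4  5  6  7  8
g(k):  0  0  0  0  1  1  1  1  2
So g(8) = 2.
By the Sprague-Grundy theorem, the Grundy value of a sum of independent games is the XOR of the component values.
Combined value = 0 XOR 1 XOR 9 XOR 2 = 10.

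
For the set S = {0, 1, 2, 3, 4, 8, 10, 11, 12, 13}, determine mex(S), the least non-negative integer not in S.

5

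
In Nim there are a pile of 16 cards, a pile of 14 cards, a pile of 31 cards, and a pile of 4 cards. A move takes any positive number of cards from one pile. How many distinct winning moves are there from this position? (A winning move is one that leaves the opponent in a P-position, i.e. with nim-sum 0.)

3

Compute the nim-sum pairwise:
16 XOR 14 = 30
30 XOR 31 = 1
1 XOR 4 = 5
The overall nim-sum is X = 5. A pile of size p has a winning move iff p XOR X < p (reduce it to p XOR X).
  16: 16 XOR 5 = 21 ≥ 16 — no move.
  14: 14 XOR 5 = 11 < 14 — winning move (to 11).
  31: 31 XOR 5 = 26 < 31 — winning move (to 26).
  4: 4 XOR 5 = 1 < 4 — winning move (to 1).
That gives 3 winning moves.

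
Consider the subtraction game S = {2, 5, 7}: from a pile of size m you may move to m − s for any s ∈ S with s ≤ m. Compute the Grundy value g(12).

1

Build the Grundy sequence with g(k) = mex{g(k−s) : s ∈ {2, 5, 7}, s ≤ k}:
k:     0  1  2  3  4  5  6  7  8  9 10 11 12
g(k):  0  0  1  1  0  2  1  3  2  2  0  3  1
So g(12) = 1.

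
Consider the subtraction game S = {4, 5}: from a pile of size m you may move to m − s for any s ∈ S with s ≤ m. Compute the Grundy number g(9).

Grundy values for subtraction set {4, 5}:
k:     0  1  2  3  4  5  6  7  8  9
g(k):  0  0  0  0  1  1  1  1  2  0
So g(9) = 0.

0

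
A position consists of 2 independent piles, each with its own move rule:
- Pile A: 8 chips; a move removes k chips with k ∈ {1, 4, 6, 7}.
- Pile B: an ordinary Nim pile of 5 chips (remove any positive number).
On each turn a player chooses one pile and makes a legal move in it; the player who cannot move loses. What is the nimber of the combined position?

Grundy values for pile A (subtraction set {1, 4, 6, 7}):
k:     0  1  2  3  4  5  6  7  8
g(k):  0  1  0  1  2  0  1  2  3
So g(8) = 3.
Pile B is a plain Nim pile of size 5, so its Grundy value is 5.
The value of a disjunctive sum is the nim-sum of the parts.
Combined value = 3 XOR 5 = 6.

6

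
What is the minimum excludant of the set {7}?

0

0 is not in the set, so the mex is 0.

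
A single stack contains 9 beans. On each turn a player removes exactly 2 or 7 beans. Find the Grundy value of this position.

0

Compute g(0), g(1), … for moves {2, 7}:
g(0) = mex{} = 0
g(1) = mex{} = 0
g(2) = mex{0} = 1
g(3) = mex{0} = 1
g(4) = mex{1} = 0
g(5) = mex{1} = 0
g(6) = mex{0} = 1
g(7) = mex{0} = 1
g(8) = mex{0,1} = 2
g(9) = mex{1} = 0
So g(9) = 0.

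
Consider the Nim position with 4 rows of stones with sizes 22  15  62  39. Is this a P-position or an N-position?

P-position

Compute the nim-sum pairwise:
22 XOR 15 = 25
25 XOR 62 = 39
39 XOR 39 = 0
The nim-sum is 0, so this is a P-position: the player to move is in a losing position under optimal play.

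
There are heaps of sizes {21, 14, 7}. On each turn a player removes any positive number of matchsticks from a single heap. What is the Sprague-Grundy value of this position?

Compute the nim-sum pairwise:
21 ^ 14 = 27
27 ^ 7 = 28

28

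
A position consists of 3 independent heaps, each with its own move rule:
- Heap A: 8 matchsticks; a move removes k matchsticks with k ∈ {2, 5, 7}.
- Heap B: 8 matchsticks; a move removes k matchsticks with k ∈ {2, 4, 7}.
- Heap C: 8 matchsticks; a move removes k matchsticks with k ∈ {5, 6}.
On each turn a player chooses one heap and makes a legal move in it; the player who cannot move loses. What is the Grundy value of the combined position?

2

Build the Grundy sequence for heap A with g(k) = mex{g(k−s) : s ∈ {2, 5, 7}, s ≤ k}:
k:     0  1  2  3  4  5  6  7  8
g(k):  0  0  1  1  0  2  1  3  2
So g(8) = 2.
For heap B, compute g(0), g(1), … with moves {2, 4, 7}:
k:     0  1  2  3  4  5  6  7  8
g(k):  0  0  1  1  2  2  0  3  1
So g(8) = 1.
Grundy values for heap C (subtraction set {5, 6}):
k:     0  1  2  3  4  5  6  7  8
g(k):  0  0  0  0  0  1  1  1  1
So g(8) = 1.
The value of a disjunctive sum is the nim-sum of the parts.
Combined value = 2 XOR 1 XOR 1 = 2.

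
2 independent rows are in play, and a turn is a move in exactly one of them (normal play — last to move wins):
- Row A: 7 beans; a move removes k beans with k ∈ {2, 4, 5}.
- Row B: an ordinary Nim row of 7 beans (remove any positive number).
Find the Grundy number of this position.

For row A, compute g(0), g(1), … with moves {2, 4, 5}:
g(0) = mex{} = 0
g(1) = mex{} = 0
g(2) = mex{0} = 1
g(3) = mex{0} = 1
g(4) = mex{0,1} = 2
g(5) = mex{0,1} = 2
g(6) = mex{0,1,2} = 3
g(7) = mex{1,2} = 0
So g(7) = 0.
Row B is a plain Nim row of size 7, so its Grundy value is 7.
By the Sprague-Grundy theorem, the Grundy value of a sum of independent games is the XOR of the component values.
Combined value = 0 ⊕ 7 = 7.

7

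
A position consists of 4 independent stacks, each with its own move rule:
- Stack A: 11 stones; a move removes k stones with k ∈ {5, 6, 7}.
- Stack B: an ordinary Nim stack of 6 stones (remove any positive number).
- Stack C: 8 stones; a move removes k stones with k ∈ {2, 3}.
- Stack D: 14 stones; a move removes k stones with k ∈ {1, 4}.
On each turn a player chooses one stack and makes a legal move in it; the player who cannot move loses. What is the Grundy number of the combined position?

7

For stack A, compute g(0), g(1), … with moves {5, 6, 7}:
k:     0  1  2  3  4  5  6  7  8  9 10 11
g(k):  0  0  0  0  0  1  1  1  1  1  2  2
So g(11) = 2.
Stack B is a plain Nim stack of size 6, so its Grundy value is 6.
Build the Grundy sequence for stack C with g(k) = mex{g(k−s) : s ∈ {2, 3}, s ≤ k}:
k:     0  1  2  3  4  5  6  7  8
g(k):  0  0  1  1  2  0  0  1  1
So g(8) = 1.
Grundy values for stack D (subtraction set {1, 4}):
g(0) = mex{} = 0
g(1) = mex{0} = 1
g(2) = mex{1} = 0
g(3) = mex{0} = 1
g(4) = mex{0,1} = 2
g(5) = mex{1,2} = 0
g(6) = mex{0} = 1
g(7) = mex{1} = 0
g(8) = mex{0,2} = 1
g(9) = mex{0,1} = 2
g(10) = mex{1,2} = 0
g(11) = mex{0} = 1
g(12) = mex{1} = 0
g(13) = mex{0,2} = 1
g(14) = mex{0,1} = 2
So g(14) = 2.
By the Sprague-Grundy theorem, the Grundy value of a sum of independent games is the XOR of the component values.
Combined value = 2 XOR 6 XOR 1 XOR 2 = 7.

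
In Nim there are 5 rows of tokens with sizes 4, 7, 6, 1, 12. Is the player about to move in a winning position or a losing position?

Winning position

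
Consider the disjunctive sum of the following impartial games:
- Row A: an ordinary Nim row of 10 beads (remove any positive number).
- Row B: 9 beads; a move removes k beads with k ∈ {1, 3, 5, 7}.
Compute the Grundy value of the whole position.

Row A is a plain Nim row of size 10, so its Grundy value is 10.
For row B, compute g(0), g(1), … with moves {1, 3, 5, 7}:
g(0) = mex{} = 0
g(1) = mex{0} = 1
g(2) = mex{1} = 0
g(3) = mex{0} = 1
g(4) = mex{1} = 0
g(5) = mex{0} = 1
g(6) = mex{1} = 0
g(7) = mex{0} = 1
g(8) = mex{1} = 0
g(9) = mex{0} = 1
So g(9) = 1.
By the Sprague-Grundy theorem, the Grundy value of a sum of independent games is the XOR of the component values.
Combined value = 10 ⊕ 1 = 11.

11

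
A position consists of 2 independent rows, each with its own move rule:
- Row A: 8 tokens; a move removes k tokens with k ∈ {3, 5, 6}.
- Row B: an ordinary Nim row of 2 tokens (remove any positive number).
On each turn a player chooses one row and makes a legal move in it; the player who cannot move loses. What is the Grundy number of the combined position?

0

For row A, compute g(0), g(1), … with moves {3, 5, 6}:
g(0) = mex{} = 0
g(1) = mex{} = 0
g(2) = mex{} = 0
g(3) = mex{0} = 1
g(4) = mex{0} = 1
g(5) = mex{0} = 1
g(6) = mex{0,1} = 2
g(7) = mex{0,1} = 2
g(8) = mex{0,1} = 2
So g(8) = 2.
Row B is a plain Nim row of size 2, so its Grundy value is 2.
By the Sprague-Grundy theorem, the Grundy value of a sum of independent games is the XOR of the component values.
Combined value = 2 ⊕ 2 = 0.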